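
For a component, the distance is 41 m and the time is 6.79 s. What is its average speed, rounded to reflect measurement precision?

average speed = 41 m ÷ 6.79 s = 6.0382916053… m/s.
41 has 2 significant figures; 6.79 has 3.
Division/multiplication keeps the fewest: 2 significant figures.
Rounded: 6.0 m/s.

6.0 m/s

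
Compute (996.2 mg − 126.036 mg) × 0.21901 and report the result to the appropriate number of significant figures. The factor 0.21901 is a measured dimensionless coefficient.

996.2 mg − 126.036 mg = 870.164 mg; the difference is limited to 1 decimal place (4 s.f.).
Carrying full precision, 870.164 × 0.21901 = 190.57461764 mg; 0.21901 has 5 s.f., so the result keeps min(4, 5) = 4 s.f.
Rounded to 4 significant figures: 190.6 mg.

190.6 mg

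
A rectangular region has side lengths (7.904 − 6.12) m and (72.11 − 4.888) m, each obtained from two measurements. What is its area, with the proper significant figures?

7.904 − 6.12 = 1.784, limited to 2 d.p. → 3 s.f.; 72.11 − 4.888 = 67.222, limited to 2 d.p. → 4 s.f.
Carrying full precision, 1.784 × 67.222 = 119.924048; keep min(3, 4) = 3 s.f.
Rounded to 3 significant figures: 1.20 × 10² m².

1.20 × 10² m²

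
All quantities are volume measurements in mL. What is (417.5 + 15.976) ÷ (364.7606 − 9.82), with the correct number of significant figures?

1.221

417.5 + 15.976 = 433.476, limited to 1 d.p. → 4 s.f.; 364.7606 − 9.82 = 354.9406, limited to 2 d.p. → 5 s.f.
Carrying full precision, 433.476 ÷ 354.9406 = 1.22126350155…; keep min(4, 5) = 4 s.f.
Rounded to 4 significant figures: 1.221.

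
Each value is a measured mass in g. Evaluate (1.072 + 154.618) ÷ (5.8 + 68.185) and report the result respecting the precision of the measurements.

1.072 + 154.618 = 155.690, limited to 3 d.p. → 6 s.f.; 5.8 + 68.185 = 73.985, limited to 1 d.p. → 3 s.f.
Carrying full precision, 155.690 ÷ 73.985 = 2.10434547543…; keep min(6, 3) = 3 s.f.
Rounded to 3 significant figures: 2.10.

2.10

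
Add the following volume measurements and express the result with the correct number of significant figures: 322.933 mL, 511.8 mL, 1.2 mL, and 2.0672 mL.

322.933 mL + 511.8 mL + 1.2 mL + 2.0672 mL = 838.0002 mL.
Addition/subtraction keeps the fewest decimal places: 322.933 → 3 decimal places, 511.8 → 1 decimal place, 1.2 → 1 decimal place, 2.0672 → 4 decimal places; limit is 1.
Rounded to 1 decimal place: 838.0 mL.

838.0 mL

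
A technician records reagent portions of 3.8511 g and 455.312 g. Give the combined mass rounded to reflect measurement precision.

3.8511 g + 455.312 g = 459.1631 g.
Addition/subtraction keeps the fewest decimal places: 3.8511 → 4 decimal places, 455.312 → 3 decimal places; limit is 3.
Rounded to 3 decimal places: 4.59163 × 10² g.

4.59163 × 10² g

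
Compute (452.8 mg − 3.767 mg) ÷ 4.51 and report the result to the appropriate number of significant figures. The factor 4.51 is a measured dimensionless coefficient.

99.6 mg

452.8 mg − 3.767 mg = 449.033 mg; the difference is limited to 1 decimal place (4 s.f.).
Carrying full precision, 449.033 ÷ 4.51 = 99.5638580931… mg; 4.51 has 3 s.f., so the result keeps min(4, 3) = 3 s.f.
Rounded to 3 significant figures: 99.6 mg.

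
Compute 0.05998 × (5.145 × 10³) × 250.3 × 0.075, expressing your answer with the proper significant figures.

5.8 × 10³

0.05998 × (5.145 × 10³) × 250.3 × 0.075 = 5793.13905975
Multiplication/division keeps the fewest significant figures: 0.05998 → 4 s.f., 5.145 × 10³ → 4 s.f., 250.3 → 4 s.f., 0.075 → 2 s.f.; limit is 2.
Rounded to 2 significant figures: 5.8 × 10³.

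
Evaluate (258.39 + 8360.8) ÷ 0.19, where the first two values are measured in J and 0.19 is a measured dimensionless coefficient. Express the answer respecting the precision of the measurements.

4.5 × 10^4 J

258.39 J + 8360.8 J = 8619.19 J; the sum is limited to 1 decimal place (5 s.f.).
Carrying full precision, 8619.19 ÷ 0.19 = 45364.1578947… J; 0.19 has 2 s.f., so the result keeps min(5, 2) = 2 s.f.
Rounded to 2 significant figures: 4.5 × 10^4 J.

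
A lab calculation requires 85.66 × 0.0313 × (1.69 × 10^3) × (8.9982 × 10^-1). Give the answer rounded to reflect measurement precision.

4.08 × 10^3

85.66 × 0.0313 × (1.69 × 10^3) × (8.9982 × 10^-1) = 4077.22570974…
Multiplication/division keeps the fewest significant figures: 85.66 → 4 s.f., 0.0313 → 3 s.f., 1.69 × 10^3 → 3 s.f., 8.9982 × 10^-1 → 5 s.f.; limit is 3.
Rounded to 3 significant figures: 4.08 × 10^3.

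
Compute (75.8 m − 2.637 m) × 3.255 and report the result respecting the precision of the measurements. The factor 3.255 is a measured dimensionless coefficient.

238 m

75.8 m − 2.637 m = 73.163 m; the difference is limited to 1 decimal place (3 s.f.).
Carrying full precision, 73.163 × 3.255 = 238.145565 m; 3.255 has 4 s.f., so the result keeps min(3, 4) = 3 s.f.
Rounded to 3 significant figures: 238 m.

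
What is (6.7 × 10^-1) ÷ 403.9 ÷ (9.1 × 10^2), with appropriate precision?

(6.7 × 10^-1) ÷ 403.9 ÷ (9.1 × 10^2) = 0.00000182288620021…
Multiplication/division keeps the fewest significant figures: 6.7 × 10^-1 → 2 s.f., 403.9 → 4 s.f., 9.1 × 10^2 → 2 s.f.; limit is 2.
Rounded to 2 significant figures: 1.8 × 10^-6.

1.8 × 10^-6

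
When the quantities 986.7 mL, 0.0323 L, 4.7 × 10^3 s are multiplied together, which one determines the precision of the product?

4.7 × 10^3 s

986.7 mL → 4 s.f.; 0.0323 L → 3 s.f.; 4.7 × 10^3 s → 2 s.f.
The fewest is 2 significant figures, from 4.7 × 10^3 s.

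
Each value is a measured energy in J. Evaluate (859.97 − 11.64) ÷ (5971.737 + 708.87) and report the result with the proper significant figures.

1.2698 × 10^-1

859.97 − 11.64 = 848.33, limited to 2 d.p. → 5 s.f.; 5971.737 + 708.87 = 6680.607, limited to 2 d.p. → 6 s.f.
Carrying full precision, 848.33 ÷ 6680.607 = 0.126983970169…; keep min(5, 6) = 5 s.f.
Rounded to 5 significant figures: 1.2698 × 10^-1.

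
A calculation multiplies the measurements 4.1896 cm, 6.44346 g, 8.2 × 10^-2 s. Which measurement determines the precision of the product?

4.1896 cm → 5 s.f.; 6.44346 g → 6 s.f.; 8.2 × 10^-2 s → 2 s.f.
The fewest is 2 significant figures, from 8.2 × 10^-2 s.

8.2 × 10^-2 s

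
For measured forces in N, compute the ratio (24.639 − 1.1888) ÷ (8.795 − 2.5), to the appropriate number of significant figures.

24.639 − 1.1888 = 23.4502, limited to 3 d.p. → 5 s.f.; 8.795 − 2.5 = 6.295, limited to 1 d.p. → 2 s.f.
Carrying full precision, 23.4502 ÷ 6.295 = 3.72521048451…; keep min(5, 2) = 2 s.f.
Rounded to 2 significant figures: 3.7.

3.7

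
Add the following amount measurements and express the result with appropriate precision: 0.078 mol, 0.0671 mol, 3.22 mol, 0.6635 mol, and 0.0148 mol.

0.078 mol + 0.0671 mol + 3.22 mol + 0.6635 mol + 0.0148 mol = 4.0434 mol.
Addition/subtraction keeps the fewest decimal places: 0.078 → 3 decimal places, 0.0671 → 4 decimal places, 3.22 → 2 decimal places, 0.6635 → 4 decimal places, 0.0148 → 4 decimal places; limit is 2.
Rounded to 2 decimal places: 4.04 mol.

4.04 mol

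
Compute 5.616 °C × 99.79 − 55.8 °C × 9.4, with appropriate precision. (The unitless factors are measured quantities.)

4 × 10^1 °C

5.616 × 99.79 = 560.42064 → 560.4 °C (4 s.f., last digit at the 10^-1 place).
55.8 × 9.4 = 524.52 → 5.2 × 10^2 °C (2 s.f., last digit at the 10^1 place).
Difference: 35.90064 °C; keep the coarser place, 10^1.
Result: 4 × 10^1 °C.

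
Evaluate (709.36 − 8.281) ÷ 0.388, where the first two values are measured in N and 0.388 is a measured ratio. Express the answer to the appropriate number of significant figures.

1.81 × 10³ N

709.36 N − 8.281 N = 701.079 N; the difference is limited to 2 decimal places (5 s.f.).
Carrying full precision, 701.079 ÷ 0.388 = 1806.90463918… N; 0.388 has 3 s.f., so the result keeps min(5, 3) = 3 s.f.
Rounded to 3 significant figures: 1.81 × 10³ N.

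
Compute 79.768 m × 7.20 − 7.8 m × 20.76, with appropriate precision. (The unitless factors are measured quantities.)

79.768 × 7.20 = 574.3296 → 574 m (3 s.f., last digit at the 10^0 place).
7.8 × 20.76 = 161.928 → 1.6 × 10^2 m (2 s.f., last digit at the 10^1 place).
Difference: 412.4016 m; keep the coarser place, 10^1.
Result: 4.1 × 10^2 m.

4.1 × 10^2 m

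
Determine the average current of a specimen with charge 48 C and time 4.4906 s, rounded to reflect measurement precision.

average current = 48 C ÷ 4.4906 s = 10.6889947891… A.
48 has 2 significant figures; 4.4906 has 5.
Division/multiplication keeps the fewest: 2 significant figures.
Rounded: 11 A.

11 A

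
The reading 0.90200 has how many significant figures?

5

0.90200: leading zeros are not significant; trailing zeros after a decimal point are significant; zeros between nonzero digits are significant.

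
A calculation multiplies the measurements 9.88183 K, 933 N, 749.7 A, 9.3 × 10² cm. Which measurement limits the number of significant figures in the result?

9.3 × 10² cm

9.88183 K → 6 s.f.; 933 N → 3 s.f.; 749.7 A → 4 s.f.; 9.3 × 10² cm → 2 s.f.
The fewest is 2 significant figures, from 9.3 × 10² cm.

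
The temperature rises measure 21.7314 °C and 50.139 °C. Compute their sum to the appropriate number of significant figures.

71.870 °C

21.7314 °C + 50.139 °C = 71.8704 °C.
Addition/subtraction keeps the fewest decimal places: 21.7314 → 4 decimal places, 50.139 → 3 decimal places; limit is 3.
Rounded to 3 decimal places: 71.870 °C.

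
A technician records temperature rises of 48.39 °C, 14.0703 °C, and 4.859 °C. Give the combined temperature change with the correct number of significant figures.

67.32 °C

48.39 °C + 14.0703 °C + 4.859 °C = 67.3193 °C.
Addition/subtraction keeps the fewest decimal places: 48.39 → 2 decimal places, 14.0703 → 4 decimal places, 4.859 → 3 decimal places; limit is 2.
Rounded to 2 decimal places: 67.32 °C.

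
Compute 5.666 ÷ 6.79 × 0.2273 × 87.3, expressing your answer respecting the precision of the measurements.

5.666 ÷ 6.79 × 0.2273 × 87.3 = 16.5584802857…
Multiplication/division keeps the fewest significant figures: 5.666 → 4 s.f., 6.79 → 3 s.f., 0.2273 → 4 s.f., 87.3 → 3 s.f.; limit is 3.
Rounded to 3 significant figures: 16.6.

16.6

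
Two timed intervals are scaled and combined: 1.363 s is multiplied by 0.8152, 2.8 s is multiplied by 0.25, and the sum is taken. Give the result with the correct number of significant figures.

1.81 s

1.363 × 0.8152 = 1.1111176 → 1.111 s (4 s.f., last digit at the 10^-3 place).
2.8 × 0.25 = 0.7 → 0.70 s (2 s.f., last digit at the 10^-2 place).
Sum: 1.8111176 s; keep the coarser place, 10^-2.
Result: 1.81 s.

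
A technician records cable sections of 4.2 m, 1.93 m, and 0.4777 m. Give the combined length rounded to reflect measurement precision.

6.6 m

4.2 m + 1.93 m + 0.4777 m = 6.6077 m.
Addition/subtraction keeps the fewest decimal places: 4.2 → 1 decimal place, 1.93 → 2 decimal places, 0.4777 → 4 decimal places; limit is 1.
Rounded to 1 decimal place: 6.6 m.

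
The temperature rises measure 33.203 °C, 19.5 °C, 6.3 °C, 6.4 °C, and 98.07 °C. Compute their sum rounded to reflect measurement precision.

163.5 °C

33.203 °C + 19.5 °C + 6.3 °C + 6.4 °C + 98.07 °C = 163.473 °C.
Addition/subtraction keeps the fewest decimal places: 33.203 → 3 decimal places, 19.5 → 1 decimal place, 6.3 → 1 decimal place, 6.4 → 1 decimal place, 98.07 → 2 decimal places; limit is 1.
Rounded to 1 decimal place: 163.5 °C.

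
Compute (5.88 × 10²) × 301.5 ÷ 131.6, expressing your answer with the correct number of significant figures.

1.35 × 10³

(5.88 × 10²) × 301.5 ÷ 131.6 = 1347.12765957…
Multiplication/division keeps the fewest significant figures: 5.88 × 10² → 3 s.f., 301.5 → 4 s.f., 131.6 → 4 s.f.; limit is 3.
Rounded to 3 significant figures: 1.35 × 10³.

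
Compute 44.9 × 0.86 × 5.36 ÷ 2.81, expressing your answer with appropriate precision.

44.9 × 0.86 × 5.36 ÷ 2.81 = 73.6551743772…
Multiplication/division keeps the fewest significant figures: 44.9 → 3 s.f., 0.86 → 2 s.f., 5.36 → 3 s.f., 2.81 → 3 s.f.; limit is 2.
Rounded to 2 significant figures: 74.

74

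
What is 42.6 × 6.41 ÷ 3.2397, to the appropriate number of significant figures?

42.6 × 6.41 ÷ 3.2397 = 84.2874340217…
Multiplication/division keeps the fewest significant figures: 42.6 → 3 s.f., 6.41 → 3 s.f., 3.2397 → 5 s.f.; limit is 3.
Rounded to 3 significant figures: 84.3.

84.3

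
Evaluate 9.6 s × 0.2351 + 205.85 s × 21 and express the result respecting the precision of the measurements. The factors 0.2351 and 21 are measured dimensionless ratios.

4.3 × 10³ s

9.6 × 0.2351 = 2.25696 → 2.3 s (2 s.f., last digit at the 10^-1 place).
205.85 × 21 = 4322.85 → 4.3 × 10³ s (2 s.f., last digit at the 10^2 place).
Sum: 4325.10696 s; keep the coarser place, 10^2.
Result: 4.3 × 10³ s.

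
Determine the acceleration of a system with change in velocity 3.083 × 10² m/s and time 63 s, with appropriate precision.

acceleration = 3.083 × 10² m/s ÷ 63 s = 4.89365079365… m/s².
3.083 × 10² has 4 significant figures; 63 has 2.
Division/multiplication keeps the fewest: 2 significant figures.
Rounded: 4.9 m/s².

4.9 m/s²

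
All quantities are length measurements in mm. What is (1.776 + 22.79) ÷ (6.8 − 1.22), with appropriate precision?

1.776 + 22.79 = 24.566, limited to 2 d.p. → 4 s.f.; 6.8 − 1.22 = 5.58, limited to 1 d.p. → 2 s.f.
Carrying full precision, 24.566 ÷ 5.58 = 4.40250896057…; keep min(4, 2) = 2 s.f.
Rounded to 2 significant figures: 4.4.

4.4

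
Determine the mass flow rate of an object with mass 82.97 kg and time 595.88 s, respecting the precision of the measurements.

mass flow rate = 82.97 kg ÷ 595.88 s = 0.139239444183… kg/s.
82.97 has 4 significant figures; 595.88 has 5.
Division/multiplication keeps the fewest: 4 significant figures.
Rounded: 0.1392 kg/s.

0.1392 kg/s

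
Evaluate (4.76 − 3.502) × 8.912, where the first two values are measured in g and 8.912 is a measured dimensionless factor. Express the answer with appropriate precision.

4.76 g − 3.502 g = 1.258 g; the difference is limited to 2 decimal places (3 s.f.).
Carrying full precision, 1.258 × 8.912 = 11.211296 g; 8.912 has 4 s.f., so the result keeps min(3, 4) = 3 s.f.
Rounded to 3 significant figures: 11.2 g.

11.2 g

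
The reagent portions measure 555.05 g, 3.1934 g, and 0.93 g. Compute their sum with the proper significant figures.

5.5917 × 10^2 g

555.05 g + 3.1934 g + 0.93 g = 559.1734 g.
Addition/subtraction keeps the fewest decimal places: 555.05 → 2 decimal places, 3.1934 → 4 decimal places, 0.93 → 2 decimal places; limit is 2.
Rounded to 2 decimal places: 5.5917 × 10^2 g.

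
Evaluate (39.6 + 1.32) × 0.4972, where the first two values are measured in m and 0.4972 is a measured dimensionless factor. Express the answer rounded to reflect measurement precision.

39.6 m + 1.32 m = 40.92 m; the sum is limited to 1 decimal place (3 s.f.).
Carrying full precision, 40.92 × 0.4972 = 20.345424 m; 0.4972 has 4 s.f., so the result keeps min(3, 4) = 3 s.f.
Rounded to 3 significant figures: 20.3 m.

20.3 m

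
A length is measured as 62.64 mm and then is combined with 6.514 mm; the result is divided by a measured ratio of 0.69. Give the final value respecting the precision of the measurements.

1.0 × 10² mm

62.64 mm + 6.514 mm = 69.154 mm; the sum is limited to 2 decimal places (4 s.f.).
Carrying full precision, 69.154 ÷ 0.69 = 100.223188406… mm; 0.69 has 2 s.f., so the result keeps min(4, 2) = 2 s.f.
Rounded to 2 significant figures: 1.0 × 10² mm.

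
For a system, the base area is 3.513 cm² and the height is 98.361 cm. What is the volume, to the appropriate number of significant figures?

volume = 3.513 cm² × 98.361 cm = 345.542193 cm³.
3.513 has 4 significant figures; 98.361 has 5.
Division/multiplication keeps the fewest: 4 significant figures.
Rounded: 345.5 cm³.

345.5 cm³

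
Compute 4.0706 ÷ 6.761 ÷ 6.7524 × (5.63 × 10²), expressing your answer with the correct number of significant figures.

4.0706 ÷ 6.761 ÷ 6.7524 × (5.63 × 10²) = 50.199307487…
Multiplication/division keeps the fewest significant figures: 4.0706 → 5 s.f., 6.761 → 4 s.f., 6.7524 → 5 s.f., 5.63 × 10² → 3 s.f.; limit is 3.
Rounded to 3 significant figures: 50.2.

50.2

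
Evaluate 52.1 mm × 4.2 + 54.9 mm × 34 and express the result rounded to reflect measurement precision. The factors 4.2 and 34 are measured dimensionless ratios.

2.1 × 10³ mm

52.1 × 4.2 = 218.82 → 2.2 × 10² mm (2 s.f., last digit at the 10^1 place).
54.9 × 34 = 1866.6 → 1.9 × 10³ mm (2 s.f., last digit at the 10^2 place).
Sum: 2085.42 mm; keep the coarser place, 10^2.
Result: 2.1 × 10³ mm.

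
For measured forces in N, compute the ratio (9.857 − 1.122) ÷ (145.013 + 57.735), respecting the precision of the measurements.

0.04308

9.857 − 1.122 = 8.735, limited to 3 d.p. → 4 s.f.; 145.013 + 57.735 = 202.748, limited to 3 d.p. → 6 s.f.
Carrying full precision, 8.735 ÷ 202.748 = 0.0430830390435…; keep min(4, 6) = 4 s.f.
Rounded to 4 significant figures: 0.04308.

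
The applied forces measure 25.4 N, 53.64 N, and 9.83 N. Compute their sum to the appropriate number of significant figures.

25.4 N + 53.64 N + 9.83 N = 88.87 N.
Addition/subtraction keeps the fewest decimal places: 25.4 → 1 decimal place, 53.64 → 2 decimal places, 9.83 → 2 decimal places; limit is 1.
Rounded to 1 decimal place: 88.9 N.

88.9 N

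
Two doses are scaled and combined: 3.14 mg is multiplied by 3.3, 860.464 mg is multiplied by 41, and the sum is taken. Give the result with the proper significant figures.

3.5 × 10^4 mg

3.14 × 3.3 = 10.362 → 10. mg (2 s.f., last digit at the 10^0 place).
860.464 × 41 = 35279.024 → 3.5 × 10^4 mg (2 s.f., last digit at the 10^3 place).
Sum: 35289.386 mg; keep the coarser place, 10^3.
Result: 3.5 × 10^4 mg.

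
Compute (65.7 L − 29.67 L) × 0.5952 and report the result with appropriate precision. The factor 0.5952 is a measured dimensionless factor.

21.4 L

65.7 L − 29.67 L = 36.03 L; the difference is limited to 1 decimal place (3 s.f.).
Carrying full precision, 36.03 × 0.5952 = 21.445056 L; 0.5952 has 4 s.f., so the result keeps min(3, 4) = 3 s.f.
Rounded to 3 significant figures: 21.4 L.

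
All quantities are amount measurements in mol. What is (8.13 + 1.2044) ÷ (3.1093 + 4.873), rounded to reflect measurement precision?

1.17

8.13 + 1.2044 = 9.3344, limited to 2 d.p. → 3 s.f.; 3.1093 + 4.873 = 7.9823, limited to 3 d.p. → 4 s.f.
Carrying full precision, 9.3344 ÷ 7.9823 = 1.16938726933…; keep min(3, 4) = 3 s.f.
Rounded to 3 significant figures: 1.17.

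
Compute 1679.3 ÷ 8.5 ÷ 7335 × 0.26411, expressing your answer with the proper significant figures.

1679.3 ÷ 8.5 ÷ 7335 × 0.26411 = 0.00711367613778…
Multiplication/division keeps the fewest significant figures: 1679.3 → 5 s.f., 8.5 → 2 s.f., 7335 → 4 s.f., 0.26411 → 5 s.f.; limit is 2.
Rounded to 2 significant figures: 0.0071.

0.0071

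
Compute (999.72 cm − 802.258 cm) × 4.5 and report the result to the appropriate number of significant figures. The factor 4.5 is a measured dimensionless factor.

8.9 × 10^2 cm

999.72 cm − 802.258 cm = 197.462 cm; the difference is limited to 2 decimal places (5 s.f.).
Carrying full precision, 197.462 × 4.5 = 888.579 cm; 4.5 has 2 s.f., so the result keeps min(5, 2) = 2 s.f.
Rounded to 2 significant figures: 8.9 × 10^2 cm.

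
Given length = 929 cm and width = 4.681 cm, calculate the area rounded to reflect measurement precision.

area = 929 cm × 4.681 cm = 4348.649 cm².
929 has 3 significant figures; 4.681 has 4.
Division/multiplication keeps the fewest: 3 significant figures.
Rounded: 4.35 × 10³ cm².

4.35 × 10³ cm²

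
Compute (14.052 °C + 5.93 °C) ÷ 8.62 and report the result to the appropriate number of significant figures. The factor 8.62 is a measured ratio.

14.052 °C + 5.93 °C = 19.982 °C; the sum is limited to 2 decimal places (4 s.f.).
Carrying full precision, 19.982 ÷ 8.62 = 2.3180974478… °C; 8.62 has 3 s.f., so the result keeps min(4, 3) = 3 s.f.
Rounded to 3 significant figures: 2.32 °C.

2.32 °C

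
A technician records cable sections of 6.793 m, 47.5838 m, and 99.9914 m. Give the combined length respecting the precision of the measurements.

6.793 m + 47.5838 m + 99.9914 m = 154.3682 m.
Addition/subtraction keeps the fewest decimal places: 6.793 → 3 decimal places, 47.5838 → 4 decimal places, 99.9914 → 4 decimal places; limit is 3.
Rounded to 3 decimal places: 154.368 m.

154.368 m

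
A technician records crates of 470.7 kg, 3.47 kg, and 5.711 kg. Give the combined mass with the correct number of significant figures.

479.9 kg

470.7 kg + 3.47 kg + 5.711 kg = 479.881 kg.
Addition/subtraction keeps the fewest decimal places: 470.7 → 1 decimal place, 3.47 → 2 decimal places, 5.711 → 3 decimal places; limit is 1.
Rounded to 1 decimal place: 479.9 kg.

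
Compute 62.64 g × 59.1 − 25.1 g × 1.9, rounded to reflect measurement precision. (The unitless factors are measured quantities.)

3.65 × 10³ g

62.64 × 59.1 = 3702.024 → 3.70 × 10³ g (3 s.f., last digit at the 10^1 place).
25.1 × 1.9 = 47.69 → 48 g (2 s.f., last digit at the 10^0 place).
Difference: 3654.334 g; keep the coarser place, 10^1.
Result: 3.65 × 10³ g.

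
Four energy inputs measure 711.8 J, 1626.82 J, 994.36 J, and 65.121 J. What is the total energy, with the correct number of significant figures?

711.8 J + 1626.82 J + 994.36 J + 65.121 J = 3398.101 J.
Addition/subtraction keeps the fewest decimal places: 711.8 → 1 decimal place, 1626.82 → 2 decimal places, 994.36 → 2 decimal places, 65.121 → 3 decimal places; limit is 1.
Rounded to 1 decimal place: 3398.1 J.

3398.1 J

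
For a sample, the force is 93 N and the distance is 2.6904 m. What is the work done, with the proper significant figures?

2.5 × 10² J

work done = 93 N × 2.6904 m = 250.2072 J.
93 has 2 significant figures; 2.6904 has 5.
Division/multiplication keeps the fewest: 2 significant figures.
Rounded: 2.5 × 10² J.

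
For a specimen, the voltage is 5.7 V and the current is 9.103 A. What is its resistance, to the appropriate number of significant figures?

0.63 Ω

resistance = 5.7 V ÷ 9.103 A = 0.626167197627… Ω.
5.7 has 2 significant figures; 9.103 has 4.
Division/multiplication keeps the fewest: 2 significant figures.
Rounded: 0.63 Ω.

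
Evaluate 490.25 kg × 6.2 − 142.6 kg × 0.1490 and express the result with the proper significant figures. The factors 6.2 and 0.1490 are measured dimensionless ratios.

3.0 × 10^3 kg

490.25 × 6.2 = 3039.55 → 3.0 × 10^3 kg (2 s.f., last digit at the 10^2 place).
142.6 × 0.1490 = 21.2474 → 21.25 kg (4 s.f., last digit at the 10^-2 place).
Difference: 3018.3026 kg; keep the coarser place, 10^2.
Result: 3.0 × 10^3 kg.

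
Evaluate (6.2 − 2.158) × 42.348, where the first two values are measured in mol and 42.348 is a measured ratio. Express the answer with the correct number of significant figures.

6.2 mol − 2.158 mol = 4.042 mol; the difference is limited to 1 decimal place (2 s.f.).
Carrying full precision, 4.042 × 42.348 = 171.170616 mol; 42.348 has 5 s.f., so the result keeps min(2, 5) = 2 s.f.
Rounded to 2 significant figures: 1.7 × 10² mol.

1.7 × 10² mol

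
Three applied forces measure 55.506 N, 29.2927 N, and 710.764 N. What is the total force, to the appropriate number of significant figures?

55.506 N + 29.2927 N + 710.764 N = 795.5627 N.
Addition/subtraction keeps the fewest decimal places: 55.506 → 3 decimal places, 29.2927 → 4 decimal places, 710.764 → 3 decimal places; limit is 3.
Rounded to 3 decimal places: 795.563 N.

795.563 N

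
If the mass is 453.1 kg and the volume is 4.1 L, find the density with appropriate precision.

1.1 × 10² kg/L

density = 453.1 kg ÷ 4.1 L = 110.512195122… kg/L.
453.1 has 4 significant figures; 4.1 has 2.
Division/multiplication keeps the fewest: 2 significant figures.
Rounded: 1.1 × 10² kg/L.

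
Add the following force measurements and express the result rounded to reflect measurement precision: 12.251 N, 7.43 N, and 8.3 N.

28.0 N

12.251 N + 7.43 N + 8.3 N = 27.981 N.
Addition/subtraction keeps the fewest decimal places: 12.251 → 3 decimal places, 7.43 → 2 decimal places, 8.3 → 1 decimal place; limit is 1.
Rounded to 1 decimal place: 28.0 N.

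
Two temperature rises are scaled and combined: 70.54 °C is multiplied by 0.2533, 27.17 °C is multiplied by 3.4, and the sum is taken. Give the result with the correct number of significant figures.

1.10 × 10^2 °C

70.54 × 0.2533 = 17.867782 → 17.87 °C (4 s.f., last digit at the 10^-2 place).
27.17 × 3.4 = 92.378 → 92 °C (2 s.f., last digit at the 10^0 place).
Sum: 110.245782 °C; keep the coarser place, 10^0.
Result: 1.10 × 10^2 °C.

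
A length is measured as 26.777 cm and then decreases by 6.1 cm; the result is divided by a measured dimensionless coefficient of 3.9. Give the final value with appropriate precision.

5.3 cm

26.777 cm − 6.1 cm = 20.677 cm; the difference is limited to 1 decimal place (3 s.f.).
Carrying full precision, 20.677 ÷ 3.9 = 5.30179487179… cm; 3.9 has 2 s.f., so the result keeps min(3, 2) = 2 s.f.
Rounded to 2 significant figures: 5.3 cm.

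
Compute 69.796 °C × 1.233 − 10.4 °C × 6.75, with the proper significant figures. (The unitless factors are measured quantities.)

69.796 × 1.233 = 86.058468 → 86.06 °C (4 s.f., last digit at the 10^-2 place).
10.4 × 6.75 = 70.2 → 70.2 °C (3 s.f., last digit at the 10^-1 place).
Difference: 15.858468 °C; keep the coarser place, 10^-1.
Result: 15.9 °C.

15.9 °C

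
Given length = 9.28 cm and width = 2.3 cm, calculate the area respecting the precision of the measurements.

area = 9.28 cm × 2.3 cm = 21.344 cm².
9.28 has 3 significant figures; 2.3 has 2.
Division/multiplication keeps the fewest: 2 significant figures.
Rounded: 21 cm².

21 cm²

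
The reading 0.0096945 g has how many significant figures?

0.0096945: leading zeros are not significant.

5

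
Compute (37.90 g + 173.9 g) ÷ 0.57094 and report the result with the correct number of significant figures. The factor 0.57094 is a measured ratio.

371.0 g

37.90 g + 173.9 g = 211.80 g; the sum is limited to 1 decimal place (4 s.f.).
Carrying full precision, 211.80 ÷ 0.57094 = 370.967176936… g; 0.57094 has 5 s.f., so the result keeps min(4, 5) = 4 s.f.
Rounded to 4 significant figures: 371.0 g.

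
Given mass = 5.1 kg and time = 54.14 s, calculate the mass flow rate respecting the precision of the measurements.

0.094 kg/s

mass flow rate = 5.1 kg ÷ 54.14 s = 0.0942002216476… kg/s.
5.1 has 2 significant figures; 54.14 has 4.
Division/multiplication keeps the fewest: 2 significant figures.
Rounded: 0.094 kg/s.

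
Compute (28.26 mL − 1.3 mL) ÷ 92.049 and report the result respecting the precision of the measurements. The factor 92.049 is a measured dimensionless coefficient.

28.26 mL − 1.3 mL = 26.96 mL; the difference is limited to 1 decimal place (3 s.f.).
Carrying full precision, 26.96 ÷ 92.049 = 0.29288748384… mL; 92.049 has 5 s.f., so the result keeps min(3, 5) = 3 s.f.
Rounded to 3 significant figures: 0.293 mL.

0.293 mL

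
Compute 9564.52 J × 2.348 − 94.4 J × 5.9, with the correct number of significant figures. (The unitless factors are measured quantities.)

9564.52 × 2.348 = 22457.49296 → 2.246 × 10⁴ J (4 s.f., last digit at the 10^1 place).
94.4 × 5.9 = 556.96 → 5.6 × 10² J (2 s.f., last digit at the 10^1 place).
Difference: 21900.53296 J; keep the coarser place, 10^1.
Result: 2.190 × 10⁴ J.

2.190 × 10⁴ J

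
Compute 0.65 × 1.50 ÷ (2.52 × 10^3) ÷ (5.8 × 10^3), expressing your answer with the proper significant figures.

0.65 × 1.50 ÷ (2.52 × 10^3) ÷ (5.8 × 10^3) = 6.67077175698 × 10^-8…
Multiplication/division keeps the fewest significant figures: 0.65 → 2 s.f., 1.50 → 3 s.f., 2.52 × 10^3 → 3 s.f., 5.8 × 10^3 → 2 s.f.; limit is 2.
Rounded to 2 significant figures: 6.7 × 10^-8.

6.7 × 10^-8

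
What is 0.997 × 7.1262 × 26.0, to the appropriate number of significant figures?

0.997 × 7.1262 × 26.0 = 184.7253564
Multiplication/division keeps the fewest significant figures: 0.997 → 3 s.f., 7.1262 → 5 s.f., 26.0 → 3 s.f.; limit is 3.
Rounded to 3 significant figures: 1.85 × 10².

1.85 × 10²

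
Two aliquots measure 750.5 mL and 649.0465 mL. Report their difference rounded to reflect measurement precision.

101.5 mL

750.5 mL − 649.0465 mL = 101.4535 mL.
Addition/subtraction keeps the fewest decimal places: 750.5 → 1 decimal place, 649.0465 → 4 decimal places; limit is 1.
Rounded to 1 decimal place: 101.5 mL.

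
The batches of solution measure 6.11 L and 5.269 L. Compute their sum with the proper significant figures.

6.11 L + 5.269 L = 11.379 L.
Addition/subtraction keeps the fewest decimal places: 6.11 → 2 decimal places, 5.269 → 3 decimal places; limit is 2.
Rounded to 2 decimal places: 11.38 L.

11.38 L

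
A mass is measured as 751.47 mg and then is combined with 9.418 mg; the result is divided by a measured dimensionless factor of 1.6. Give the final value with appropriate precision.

4.8 × 10^2 mg

751.47 mg + 9.418 mg = 760.888 mg; the sum is limited to 2 decimal places (5 s.f.).
Carrying full precision, 760.888 ÷ 1.6 = 475.555 mg; 1.6 has 2 s.f., so the result keeps min(5, 2) = 2 s.f.
Rounded to 2 significant figures: 4.8 × 10^2 mg.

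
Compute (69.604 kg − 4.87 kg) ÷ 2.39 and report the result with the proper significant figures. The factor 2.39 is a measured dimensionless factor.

69.604 kg − 4.87 kg = 64.734 kg; the difference is limited to 2 decimal places (4 s.f.).
Carrying full precision, 64.734 ÷ 2.39 = 27.0853556485… kg; 2.39 has 3 s.f., so the result keeps min(4, 3) = 3 s.f.
Rounded to 3 significant figures: 27.1 kg.

27.1 kg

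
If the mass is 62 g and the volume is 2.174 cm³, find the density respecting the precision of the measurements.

density = 62 g ÷ 2.174 cm³ = 28.5188592456… g/cm³.
62 has 2 significant figures; 2.174 has 4.
Division/multiplication keeps the fewest: 2 significant figures.
Rounded: 29 g/cm³.

29 g/cm³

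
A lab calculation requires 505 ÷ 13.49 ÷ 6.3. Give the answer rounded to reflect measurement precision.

5.9

505 ÷ 13.49 ÷ 6.3 = 5.9420852601…
Multiplication/division keeps the fewest significant figures: 505 → 3 s.f., 13.49 → 4 s.f., 6.3 → 2 s.f.; limit is 2.
Rounded to 2 significant figures: 5.9.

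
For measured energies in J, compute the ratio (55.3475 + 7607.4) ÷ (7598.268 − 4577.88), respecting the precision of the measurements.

55.3475 + 7607.4 = 7662.7475, limited to 1 d.p. → 5 s.f.; 7598.268 − 4577.88 = 3020.388, limited to 2 d.p. → 6 s.f.
Carrying full precision, 7662.7475 ÷ 3020.388 = 2.53700766259…; keep min(5, 6) = 5 s.f.
Rounded to 5 significant figures: 2.5370.

2.5370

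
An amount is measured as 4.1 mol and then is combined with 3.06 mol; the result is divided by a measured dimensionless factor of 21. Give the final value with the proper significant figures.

0.34 mol

4.1 mol + 3.06 mol = 7.16 mol; the sum is limited to 1 decimal place (2 s.f.).
Carrying full precision, 7.16 ÷ 21 = 0.340952380952… mol; 21 has 2 s.f., so the result keeps min(2, 2) = 2 s.f.
Rounded to 2 significant figures: 0.34 mol.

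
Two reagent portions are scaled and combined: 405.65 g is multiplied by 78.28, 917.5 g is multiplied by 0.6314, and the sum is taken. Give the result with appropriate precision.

3.233 × 10⁴ g

405.65 × 78.28 = 31754.282 → 3.175 × 10⁴ g (4 s.f., last digit at the 10^1 place).
917.5 × 0.6314 = 579.3095 → 5.793 × 10² g (4 s.f., last digit at the 10^-1 place).
Sum: 32333.5915 g; keep the coarser place, 10^1.
Result: 3.233 × 10⁴ g.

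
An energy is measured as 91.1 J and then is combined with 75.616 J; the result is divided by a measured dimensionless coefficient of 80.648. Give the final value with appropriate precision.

2.067 J

91.1 J + 75.616 J = 166.716 J; the sum is limited to 1 decimal place (4 s.f.).
Carrying full precision, 166.716 ÷ 80.648 = 2.06720563436… J; 80.648 has 5 s.f., so the result keeps min(4, 5) = 4 s.f.
Rounded to 4 significant figures: 2.067 J.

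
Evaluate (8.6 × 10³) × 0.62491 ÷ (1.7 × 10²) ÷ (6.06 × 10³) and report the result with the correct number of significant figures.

(8.6 × 10³) × 0.62491 ÷ (1.7 × 10²) ÷ (6.06 × 10³) = 0.00521668219763…
Multiplication/division keeps the fewest significant figures: 8.6 × 10³ → 2 s.f., 0.62491 → 5 s.f., 1.7 × 10² → 2 s.f., 6.06 × 10³ → 3 s.f.; limit is 2.
Rounded to 2 significant figures: 0.0052.

0.0052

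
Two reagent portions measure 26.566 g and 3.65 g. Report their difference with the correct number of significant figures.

22.92 g

26.566 g − 3.65 g = 22.916 g.
Addition/subtraction keeps the fewest decimal places: 26.566 → 3 decimal places, 3.65 → 2 decimal places; limit is 2.
Rounded to 2 decimal places: 22.92 g.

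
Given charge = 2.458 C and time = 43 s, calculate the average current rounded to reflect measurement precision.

0.057 A

average current = 2.458 C ÷ 43 s = 0.0571627906977… A.
2.458 has 4 significant figures; 43 has 2.
Division/multiplication keeps the fewest: 2 significant figures.
Rounded: 0.057 A.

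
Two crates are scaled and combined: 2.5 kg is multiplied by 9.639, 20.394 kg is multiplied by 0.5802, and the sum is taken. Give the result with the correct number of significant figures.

36 kg

2.5 × 9.639 = 24.0975 → 24 kg (2 s.f., last digit at the 10^0 place).
20.394 × 0.5802 = 11.8325988 → 11.83 kg (4 s.f., last digit at the 10^-2 place).
Sum: 35.9300988 kg; keep the coarser place, 10^0.
Result: 36 kg.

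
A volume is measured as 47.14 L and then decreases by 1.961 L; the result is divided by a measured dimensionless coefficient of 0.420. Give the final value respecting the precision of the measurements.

47.14 L − 1.961 L = 45.179 L; the difference is limited to 2 decimal places (4 s.f.).
Carrying full precision, 45.179 ÷ 0.420 = 107.569047619… L; 0.420 has 3 s.f., so the result keeps min(4, 3) = 3 s.f.
Rounded to 3 significant figures: 108 L.

108 L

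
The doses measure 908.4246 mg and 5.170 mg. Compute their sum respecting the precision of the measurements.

913.595 mg

908.4246 mg + 5.170 mg = 913.5946 mg.
Addition/subtraction keeps the fewest decimal places: 908.4246 → 4 decimal places, 5.170 → 3 decimal places; limit is 3.
Rounded to 3 decimal places: 913.595 mg.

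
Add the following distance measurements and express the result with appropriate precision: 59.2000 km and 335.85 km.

59.2000 km + 335.85 km = 395.0500 km.
Addition/subtraction keeps the fewest decimal places: 59.2000 → 4 decimal places, 335.85 → 2 decimal places; limit is 2.
Rounded to 2 decimal places: 395.05 km.

395.05 km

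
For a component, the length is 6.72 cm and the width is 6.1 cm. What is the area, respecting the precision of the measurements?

area = 6.72 cm × 6.1 cm = 40.992 cm².
6.72 has 3 significant figures; 6.1 has 2.
Division/multiplication keeps the fewest: 2 significant figures.
Rounded: 41 cm².

41 cm²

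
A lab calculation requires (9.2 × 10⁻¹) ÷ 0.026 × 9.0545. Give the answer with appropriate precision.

3.2 × 10²

(9.2 × 10⁻¹) ÷ 0.026 × 9.0545 = 320.39
Multiplication/division keeps the fewest significant figures: 9.2 × 10⁻¹ → 2 s.f., 0.026 → 2 s.f., 9.0545 → 5 s.f.; limit is 2.
Rounded to 2 significant figures: 3.2 × 10².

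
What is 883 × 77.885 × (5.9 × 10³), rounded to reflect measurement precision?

883 × 77.885 × (5.9 × 10³) = 405757484.5
Multiplication/division keeps the fewest significant figures: 883 → 3 s.f., 77.885 → 5 s.f., 5.9 × 10³ → 2 s.f.; limit is 2.
Rounded to 2 significant figures: 4.1 × 10⁸.

4.1 × 10⁸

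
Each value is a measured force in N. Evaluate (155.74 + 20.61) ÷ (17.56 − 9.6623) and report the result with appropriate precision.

22.3

155.74 + 20.61 = 176.35, limited to 2 d.p. → 5 s.f.; 17.56 − 9.6623 = 7.8977, limited to 2 d.p. → 3 s.f.
Carrying full precision, 176.35 ÷ 7.8977 = 22.3292857414…; keep min(5, 3) = 3 s.f.
Rounded to 3 significant figures: 22.3.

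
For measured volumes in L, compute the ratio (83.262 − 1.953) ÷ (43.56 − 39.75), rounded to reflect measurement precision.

21.3

83.262 − 1.953 = 81.309, limited to 3 d.p. → 5 s.f.; 43.56 − 39.75 = 3.81, limited to 2 d.p. → 3 s.f.
Carrying full precision, 81.309 ÷ 3.81 = 21.3409448819…; keep min(5, 3) = 3 s.f.
Rounded to 3 significant figures: 21.3.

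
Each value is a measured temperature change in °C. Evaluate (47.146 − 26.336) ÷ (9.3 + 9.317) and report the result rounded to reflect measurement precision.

47.146 − 26.336 = 20.810, limited to 3 d.p. → 5 s.f.; 9.3 + 9.317 = 18.617, limited to 1 d.p. → 3 s.f.
Carrying full precision, 20.810 ÷ 18.617 = 1.11779556319…; keep min(5, 3) = 3 s.f.
Rounded to 3 significant figures: 1.12.

1.12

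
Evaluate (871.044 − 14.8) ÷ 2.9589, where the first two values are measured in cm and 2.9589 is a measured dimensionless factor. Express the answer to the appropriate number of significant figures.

289.4 cm

871.044 cm − 14.8 cm = 856.244 cm; the difference is limited to 1 decimal place (4 s.f.).
Carrying full precision, 856.244 ÷ 2.9589 = 289.379161175… cm; 2.9589 has 5 s.f., so the result keeps min(4, 5) = 4 s.f.
Rounded to 4 significant figures: 289.4 cm.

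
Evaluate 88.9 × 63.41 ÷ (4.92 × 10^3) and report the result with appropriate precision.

1.15

88.9 × 63.41 ÷ (4.92 × 10^3) = 1.14576199187…
Multiplication/division keeps the fewest significant figures: 88.9 → 3 s.f., 63.41 → 4 s.f., 4.92 × 10^3 → 3 s.f.; limit is 3.
Rounded to 3 significant figures: 1.15.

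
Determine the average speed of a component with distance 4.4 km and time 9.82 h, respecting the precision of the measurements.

0.45 km/h

average speed = 4.4 km ÷ 9.82 h = 0.448065173116… km/h.
4.4 has 2 significant figures; 9.82 has 3.
Division/multiplication keeps the fewest: 2 significant figures.
Rounded: 0.45 km/h.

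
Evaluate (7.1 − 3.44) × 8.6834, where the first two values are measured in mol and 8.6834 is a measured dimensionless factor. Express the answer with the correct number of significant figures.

7.1 mol − 3.44 mol = 3.66 mol; the difference is limited to 1 decimal place (2 s.f.).
Carrying full precision, 3.66 × 8.6834 = 31.781244 mol; 8.6834 has 5 s.f., so the result keeps min(2, 5) = 2 s.f.
Rounded to 2 significant figures: 32 mol.

32 mol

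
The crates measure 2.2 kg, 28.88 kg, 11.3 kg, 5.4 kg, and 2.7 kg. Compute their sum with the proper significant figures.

50.5 kg

2.2 kg + 28.88 kg + 11.3 kg + 5.4 kg + 2.7 kg = 50.48 kg.
Addition/subtraction keeps the fewest decimal places: 2.2 → 1 decimal place, 28.88 → 2 decimal places, 11.3 → 1 decimal place, 5.4 → 1 decimal place, 2.7 → 1 decimal place; limit is 1.
Rounded to 1 decimal place: 50.5 kg.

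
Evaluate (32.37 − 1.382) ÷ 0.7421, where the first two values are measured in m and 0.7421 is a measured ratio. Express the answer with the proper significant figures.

32.37 m − 1.382 m = 30.988 m; the difference is limited to 2 decimal places (4 s.f.).
Carrying full precision, 30.988 ÷ 0.7421 = 41.7571755828… m; 0.7421 has 4 s.f., so the result keeps min(4, 4) = 4 s.f.
Rounded to 4 significant figures: 41.76 m.

41.76 m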